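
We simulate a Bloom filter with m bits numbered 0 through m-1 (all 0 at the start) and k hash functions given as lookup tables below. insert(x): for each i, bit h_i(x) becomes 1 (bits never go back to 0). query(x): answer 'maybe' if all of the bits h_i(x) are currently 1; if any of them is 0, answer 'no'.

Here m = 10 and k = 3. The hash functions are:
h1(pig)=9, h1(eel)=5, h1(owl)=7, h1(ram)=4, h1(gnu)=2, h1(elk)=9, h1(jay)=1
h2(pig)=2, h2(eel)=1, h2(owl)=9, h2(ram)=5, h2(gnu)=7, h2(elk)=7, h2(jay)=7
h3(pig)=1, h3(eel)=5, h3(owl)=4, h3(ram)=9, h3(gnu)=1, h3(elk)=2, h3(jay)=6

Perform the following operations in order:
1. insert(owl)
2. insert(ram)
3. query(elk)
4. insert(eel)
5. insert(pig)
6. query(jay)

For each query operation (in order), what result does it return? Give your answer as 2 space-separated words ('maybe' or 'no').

Start: bits=0000000000
Op 1: insert owl -> sets bits 4 7 9 -> bits=0000100101
Op 2: insert ram -> sets bits 4 5 9 -> bits=0000110101
Op 3: query elk -> checks bit2=0, bit7=1, bit9=1 (has a 0) -> no
Op 4: insert eel -> sets bits 1 5 -> bits=0100110101
Op 5: insert pig -> sets bits 1 2 9 -> bits=0110110101
Op 6: query jay -> checks bit1=1, bit6=0, bit7=1 (has a 0) -> no
Query results in order: no no

Answer: no no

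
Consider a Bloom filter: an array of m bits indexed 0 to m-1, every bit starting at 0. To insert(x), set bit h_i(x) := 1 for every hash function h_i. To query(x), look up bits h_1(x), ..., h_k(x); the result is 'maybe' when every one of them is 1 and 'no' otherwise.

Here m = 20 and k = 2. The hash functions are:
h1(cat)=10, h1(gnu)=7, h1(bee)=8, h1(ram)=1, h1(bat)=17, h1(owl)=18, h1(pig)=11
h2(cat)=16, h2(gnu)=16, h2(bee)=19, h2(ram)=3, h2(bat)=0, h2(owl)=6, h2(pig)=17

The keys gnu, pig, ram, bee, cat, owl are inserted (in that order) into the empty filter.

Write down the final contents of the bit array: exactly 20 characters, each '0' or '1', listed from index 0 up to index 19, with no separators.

Start: bits=00000000000000000000
After insert 'gnu': sets bits 7 16 -> bits=00000001000000001000
After insert 'pig': sets bits 11 17 -> bits=00000001000100001100
After insert 'ram': sets bits 1 3 -> bits=01010001000100001100
After insert 'bee': sets bits 8 19 -> bits=01010001100100001101
After insert 'cat': sets bits 10 16 -> bits=01010001101100001101
After insert 'owl': sets bits 6 18 -> bits=01010011101100001111

Answer: 01010011101100001111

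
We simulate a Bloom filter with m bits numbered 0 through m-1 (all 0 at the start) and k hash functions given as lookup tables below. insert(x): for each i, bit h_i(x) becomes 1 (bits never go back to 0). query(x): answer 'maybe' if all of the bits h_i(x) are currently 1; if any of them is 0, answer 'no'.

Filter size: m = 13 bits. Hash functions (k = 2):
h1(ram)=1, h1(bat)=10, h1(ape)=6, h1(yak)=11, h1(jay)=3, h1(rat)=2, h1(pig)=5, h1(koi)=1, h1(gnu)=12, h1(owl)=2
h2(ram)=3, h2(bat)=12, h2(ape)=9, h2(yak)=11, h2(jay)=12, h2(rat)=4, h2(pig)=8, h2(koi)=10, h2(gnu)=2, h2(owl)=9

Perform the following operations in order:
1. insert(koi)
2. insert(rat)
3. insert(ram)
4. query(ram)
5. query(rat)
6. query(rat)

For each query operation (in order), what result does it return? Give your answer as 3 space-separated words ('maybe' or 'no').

Start: bits=0000000000000
Op 1: insert koi -> sets bits 1 10 -> bits=0100000000100
Op 2: insert rat -> sets bits 2 4 -> bits=0110100000100
Op 3: insert ram -> sets bits 1 3 -> bits=0111100000100
Op 4: query ram -> checks bit1=1, bit3=1 (all 1) -> maybe
Op 5: query rat -> checks bit2=1, bit4=1 (all 1) -> maybe
Op 6: query rat -> checks bit2=1, bit4=1 (all 1) -> maybe
Query results in order: maybe maybe maybe

Answer: maybe maybe maybe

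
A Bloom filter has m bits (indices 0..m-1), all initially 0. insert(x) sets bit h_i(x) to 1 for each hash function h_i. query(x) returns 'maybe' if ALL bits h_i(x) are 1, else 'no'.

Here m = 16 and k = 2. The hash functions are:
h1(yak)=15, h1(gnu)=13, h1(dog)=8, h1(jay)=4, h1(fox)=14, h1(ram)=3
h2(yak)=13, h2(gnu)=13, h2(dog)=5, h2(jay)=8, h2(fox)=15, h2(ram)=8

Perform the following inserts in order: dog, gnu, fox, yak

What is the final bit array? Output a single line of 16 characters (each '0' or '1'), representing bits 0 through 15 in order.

Start: bits=0000000000000000
After insert 'dog': sets bits 5 8 -> bits=0000010010000000
After insert 'gnu': sets bits 13 -> bits=0000010010000100
After insert 'fox': sets bits 14 15 -> bits=0000010010000111
After insert 'yak': sets bits 13 15 -> bits=0000010010000111

Answer: 0000010010000111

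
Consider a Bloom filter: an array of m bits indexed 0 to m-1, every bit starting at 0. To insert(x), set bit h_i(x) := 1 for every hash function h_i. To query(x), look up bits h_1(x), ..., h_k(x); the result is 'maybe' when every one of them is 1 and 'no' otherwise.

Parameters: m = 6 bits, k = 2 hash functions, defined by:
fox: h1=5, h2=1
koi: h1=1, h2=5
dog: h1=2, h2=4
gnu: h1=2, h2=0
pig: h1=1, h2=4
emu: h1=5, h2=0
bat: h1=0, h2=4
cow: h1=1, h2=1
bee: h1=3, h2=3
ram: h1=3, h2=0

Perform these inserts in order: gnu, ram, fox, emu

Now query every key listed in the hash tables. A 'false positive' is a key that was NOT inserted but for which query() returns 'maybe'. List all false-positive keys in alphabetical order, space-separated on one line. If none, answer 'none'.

Start: bits=000000
After insert 'gnu': sets bits 0 2 -> bits=101000
After insert 'ram': sets bits 0 3 -> bits=101100
After insert 'fox': sets bits 1 5 -> bits=111101
After insert 'emu': sets bits 0 5 -> bits=111101
Not inserted: bat bee cow dog koi pig — query each against bits=111101:
query bat: checks bit0=1, bit4=0 (has a 0) -> no => not a false positive
query bee: checks bit3=1 (all 1) -> maybe => FALSE POSITIVE
query cow: checks bit1=1 (all 1) -> maybe => FALSE POSITIVE
query dog: checks bit2=1, bit4=0 (has a 0) -> no => not a false positive
query koi: checks bit1=1, bit5=1 (all 1) -> maybe => FALSE POSITIVE
query pig: checks bit1=1, bit4=0 (has a 0) -> no => not a false positive
False positives (alphabetical): bee cow koi

Answer: bee cow koi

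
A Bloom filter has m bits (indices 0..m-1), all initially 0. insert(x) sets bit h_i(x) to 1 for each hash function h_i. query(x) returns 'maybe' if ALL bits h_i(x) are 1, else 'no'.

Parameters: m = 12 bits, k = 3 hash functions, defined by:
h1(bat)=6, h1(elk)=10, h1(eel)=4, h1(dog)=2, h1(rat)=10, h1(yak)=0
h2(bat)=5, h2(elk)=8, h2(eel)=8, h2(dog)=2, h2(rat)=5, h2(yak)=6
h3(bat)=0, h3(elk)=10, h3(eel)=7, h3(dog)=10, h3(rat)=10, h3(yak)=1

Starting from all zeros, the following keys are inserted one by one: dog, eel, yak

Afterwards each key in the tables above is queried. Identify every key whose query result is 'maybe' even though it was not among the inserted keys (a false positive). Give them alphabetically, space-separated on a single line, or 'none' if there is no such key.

Start: bits=000000000000
After insert 'dog': sets bits 2 10 -> bits=001000000010
After insert 'eel': sets bits 4 7 8 -> bits=001010011010
After insert 'yak': sets bits 0 1 6 -> bits=111010111010
Not inserted: bat elk rat — query each against bits=111010111010:
query bat: checks bit0=1, bit5=0, bit6=1 (has a 0) -> no => not a false positive
query elk: checks bit8=1, bit10=1 (all 1) -> maybe => FALSE POSITIVE
query rat: checks bit5=0, bit10=1 (has a 0) -> no => not a false positive
False positives (alphabetical): elk

Answer: elk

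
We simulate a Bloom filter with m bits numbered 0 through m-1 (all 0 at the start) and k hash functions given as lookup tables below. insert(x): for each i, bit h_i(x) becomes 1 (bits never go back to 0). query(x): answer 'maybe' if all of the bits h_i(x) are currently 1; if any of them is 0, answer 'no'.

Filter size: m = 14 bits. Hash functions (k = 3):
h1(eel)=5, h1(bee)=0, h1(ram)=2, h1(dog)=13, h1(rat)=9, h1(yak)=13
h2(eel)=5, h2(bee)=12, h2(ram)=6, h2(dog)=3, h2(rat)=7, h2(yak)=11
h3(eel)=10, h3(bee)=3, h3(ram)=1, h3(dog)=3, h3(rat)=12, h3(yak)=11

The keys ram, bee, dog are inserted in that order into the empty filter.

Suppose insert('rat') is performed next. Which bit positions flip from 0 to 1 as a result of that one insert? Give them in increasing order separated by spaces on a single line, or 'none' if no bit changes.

Start: bits=00000000000000
After insert 'ram': sets bits 1 2 6 -> bits=01100010000000
After insert 'bee': sets bits 0 3 12 -> bits=11110010000010
After insert 'dog': sets bits 3 13 -> bits=11110010000011
insert 'rat' would touch bits 7 9 12; currently bit7=0, bit9=0, bit12=1
Bits that are 0 among those (would change 0->1): 7 9

Answer: 7 9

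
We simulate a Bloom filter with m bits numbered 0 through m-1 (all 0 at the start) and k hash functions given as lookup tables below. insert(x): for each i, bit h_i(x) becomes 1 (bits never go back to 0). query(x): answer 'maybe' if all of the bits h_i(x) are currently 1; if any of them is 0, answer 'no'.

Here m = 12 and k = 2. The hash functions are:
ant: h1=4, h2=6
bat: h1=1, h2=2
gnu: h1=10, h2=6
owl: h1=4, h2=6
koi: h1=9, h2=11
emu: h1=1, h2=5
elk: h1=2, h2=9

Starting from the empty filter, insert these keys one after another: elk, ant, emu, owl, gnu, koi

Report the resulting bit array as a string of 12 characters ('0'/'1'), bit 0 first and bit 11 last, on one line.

Answer: 011011100111

Derivation:
Start: bits=000000000000
After insert 'elk': sets bits 2 9 -> bits=001000000100
After insert 'ant': sets bits 4 6 -> bits=001010100100
After insert 'emu': sets bits 1 5 -> bits=011011100100
After insert 'owl': sets bits 4 6 -> bits=011011100100
After insert 'gnu': sets bits 6 10 -> bits=011011100110
After insert 'koi': sets bits 9 11 -> bits=011011100111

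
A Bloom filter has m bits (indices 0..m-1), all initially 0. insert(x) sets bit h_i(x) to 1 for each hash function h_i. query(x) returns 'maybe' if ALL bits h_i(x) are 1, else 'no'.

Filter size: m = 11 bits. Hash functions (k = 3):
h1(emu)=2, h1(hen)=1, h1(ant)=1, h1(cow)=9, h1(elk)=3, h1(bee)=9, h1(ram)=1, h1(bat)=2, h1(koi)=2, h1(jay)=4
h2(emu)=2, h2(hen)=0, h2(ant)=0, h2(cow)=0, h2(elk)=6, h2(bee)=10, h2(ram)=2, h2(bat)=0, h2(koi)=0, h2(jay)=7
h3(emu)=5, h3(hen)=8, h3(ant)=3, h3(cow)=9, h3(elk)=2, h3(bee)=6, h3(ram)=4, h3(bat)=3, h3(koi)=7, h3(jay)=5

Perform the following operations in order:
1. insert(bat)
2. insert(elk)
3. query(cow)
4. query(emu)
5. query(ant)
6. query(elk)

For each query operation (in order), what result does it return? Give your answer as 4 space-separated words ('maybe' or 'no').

Start: bits=00000000000
Op 1: insert bat -> sets bits 0 2 3 -> bits=10110000000
Op 2: insert elk -> sets bits 2 3 6 -> bits=10110010000
Op 3: query cow -> checks bit0=1, bit9=0 (has a 0) -> no
Op 4: query emu -> checks bit2=1, bit5=0 (has a 0) -> no
Op 5: query ant -> checks bit0=1, bit1=0, bit3=1 (has a 0) -> no
Op 6: query elk -> checks bit2=1, bit3=1, bit6=1 (all 1) -> maybe
Query results in order: no no no maybe

Answer: no no no maybe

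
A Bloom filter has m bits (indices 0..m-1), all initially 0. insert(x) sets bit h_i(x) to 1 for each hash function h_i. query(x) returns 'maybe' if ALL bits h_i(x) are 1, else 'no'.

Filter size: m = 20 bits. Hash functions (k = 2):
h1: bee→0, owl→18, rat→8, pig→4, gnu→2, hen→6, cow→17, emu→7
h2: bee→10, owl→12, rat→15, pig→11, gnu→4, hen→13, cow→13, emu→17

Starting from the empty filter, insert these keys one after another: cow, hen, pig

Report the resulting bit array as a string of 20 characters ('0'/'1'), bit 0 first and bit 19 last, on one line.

Answer: 00001010000101000100

Derivation:
Start: bits=00000000000000000000
After insert 'cow': sets bits 13 17 -> bits=00000000000001000100
After insert 'hen': sets bits 6 13 -> bits=00000010000001000100
After insert 'pig': sets bits 4 11 -> bits=00001010000101000100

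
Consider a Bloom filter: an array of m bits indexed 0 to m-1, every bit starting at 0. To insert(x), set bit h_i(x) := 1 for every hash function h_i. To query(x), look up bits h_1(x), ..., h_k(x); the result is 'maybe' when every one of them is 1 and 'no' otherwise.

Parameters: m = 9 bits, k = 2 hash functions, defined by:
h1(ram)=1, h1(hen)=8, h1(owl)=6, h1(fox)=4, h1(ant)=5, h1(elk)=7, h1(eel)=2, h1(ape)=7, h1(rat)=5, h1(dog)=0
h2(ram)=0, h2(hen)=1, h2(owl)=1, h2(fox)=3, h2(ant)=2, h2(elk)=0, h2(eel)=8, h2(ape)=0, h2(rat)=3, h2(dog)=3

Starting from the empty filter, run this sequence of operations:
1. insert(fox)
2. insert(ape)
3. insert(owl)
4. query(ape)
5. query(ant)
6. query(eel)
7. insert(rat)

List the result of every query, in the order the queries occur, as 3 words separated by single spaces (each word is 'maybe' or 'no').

Start: bits=000000000
Op 1: insert fox -> sets bits 3 4 -> bits=000110000
Op 2: insert ape -> sets bits 0 7 -> bits=100110010
Op 3: insert owl -> sets bits 1 6 -> bits=110110110
Op 4: query ape -> checks bit0=1, bit7=1 (all 1) -> maybe
Op 5: query ant -> checks bit2=0, bit5=0 (has a 0) -> no
Op 6: query eel -> checks bit2=0, bit8=0 (has a 0) -> no
Op 7: insert rat -> sets bits 3 5 -> bits=110111110
Query results in order: maybe no no

Answer: maybe no no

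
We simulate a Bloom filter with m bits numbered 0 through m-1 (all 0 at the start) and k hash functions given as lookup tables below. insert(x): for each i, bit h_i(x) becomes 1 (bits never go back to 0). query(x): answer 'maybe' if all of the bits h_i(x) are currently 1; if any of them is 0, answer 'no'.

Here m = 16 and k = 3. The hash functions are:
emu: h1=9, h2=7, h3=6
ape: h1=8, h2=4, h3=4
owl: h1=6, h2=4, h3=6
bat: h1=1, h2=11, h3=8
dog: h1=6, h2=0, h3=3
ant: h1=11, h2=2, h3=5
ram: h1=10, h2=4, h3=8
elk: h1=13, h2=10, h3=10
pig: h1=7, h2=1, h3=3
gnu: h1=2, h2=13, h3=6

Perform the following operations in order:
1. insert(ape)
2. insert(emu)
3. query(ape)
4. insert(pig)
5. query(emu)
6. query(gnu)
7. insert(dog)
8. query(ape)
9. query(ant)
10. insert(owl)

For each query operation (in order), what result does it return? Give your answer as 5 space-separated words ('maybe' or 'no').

Answer: maybe maybe no maybe no

Derivation:
Start: bits=0000000000000000
Op 1: insert ape -> sets bits 4 8 -> bits=0000100010000000
Op 2: insert emu -> sets bits 6 7 9 -> bits=0000101111000000
Op 3: query ape -> checks bit4=1, bit8=1 (all 1) -> maybe
Op 4: insert pig -> sets bits 1 3 7 -> bits=0101101111000000
Op 5: query emu -> checks bit6=1, bit7=1, bit9=1 (all 1) -> maybe
Op 6: query gnu -> checks bit2=0, bit6=1, bit13=0 (has a 0) -> no
Op 7: insert dog -> sets bits 0 3 6 -> bits=1101101111000000
Op 8: query ape -> checks bit4=1, bit8=1 (all 1) -> maybe
Op 9: query ant -> checks bit2=0, bit5=0, bit11=0 (has a 0) -> no
Op 10: insert owl -> sets bits 4 6 -> bits=1101101111000000
Query results in order: maybe maybe no maybe no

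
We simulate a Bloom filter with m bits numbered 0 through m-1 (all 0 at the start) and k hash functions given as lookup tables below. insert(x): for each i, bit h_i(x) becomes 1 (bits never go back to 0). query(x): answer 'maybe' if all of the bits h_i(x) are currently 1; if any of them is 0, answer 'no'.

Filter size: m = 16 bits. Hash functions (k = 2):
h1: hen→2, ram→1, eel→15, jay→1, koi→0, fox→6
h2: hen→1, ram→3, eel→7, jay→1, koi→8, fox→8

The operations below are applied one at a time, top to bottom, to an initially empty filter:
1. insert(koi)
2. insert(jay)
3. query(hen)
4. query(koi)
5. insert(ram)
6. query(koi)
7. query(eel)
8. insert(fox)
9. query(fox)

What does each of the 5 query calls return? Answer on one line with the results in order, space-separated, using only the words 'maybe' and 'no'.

Start: bits=0000000000000000
Op 1: insert koi -> sets bits 0 8 -> bits=1000000010000000
Op 2: insert jay -> sets bits 1 -> bits=1100000010000000
Op 3: query hen -> checks bit1=1, bit2=0 (has a 0) -> no
Op 4: query koi -> checks bit0=1, bit8=1 (all 1) -> maybe
Op 5: insert ram -> sets bits 1 3 -> bits=1101000010000000
Op 6: query koi -> checks bit0=1, bit8=1 (all 1) -> maybe
Op 7: query eel -> checks bit7=0, bit15=0 (has a 0) -> no
Op 8: insert fox -> sets bits 6 8 -> bits=1101001010000000
Op 9: query fox -> checks bit6=1, bit8=1 (all 1) -> maybe
Query results in order: no maybe maybe no maybe

Answer: no maybe maybe no maybe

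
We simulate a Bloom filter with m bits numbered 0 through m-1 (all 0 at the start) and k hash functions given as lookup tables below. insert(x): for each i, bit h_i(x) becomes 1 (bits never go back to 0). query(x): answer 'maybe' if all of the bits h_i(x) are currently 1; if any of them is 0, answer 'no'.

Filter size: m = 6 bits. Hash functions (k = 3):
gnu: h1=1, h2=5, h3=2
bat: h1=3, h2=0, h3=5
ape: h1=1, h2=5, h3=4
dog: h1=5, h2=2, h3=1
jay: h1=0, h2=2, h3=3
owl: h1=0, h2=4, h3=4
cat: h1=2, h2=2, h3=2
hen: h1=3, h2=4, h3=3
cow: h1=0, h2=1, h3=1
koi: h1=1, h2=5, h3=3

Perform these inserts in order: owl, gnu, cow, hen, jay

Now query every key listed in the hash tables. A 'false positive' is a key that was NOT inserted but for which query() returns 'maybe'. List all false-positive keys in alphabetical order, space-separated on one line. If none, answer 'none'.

Start: bits=000000
After insert 'owl': sets bits 0 4 -> bits=100010
After insert 'gnu': sets bits 1 2 5 -> bits=111011
After insert 'cow': sets bits 0 1 -> bits=111011
After insert 'hen': sets bits 3 4 -> bits=111111
After insert 'jay': sets bits 0 2 3 -> bits=111111
Not inserted: ape bat cat dog koi — query each against bits=111111:
query ape: checks bit1=1, bit4=1, bit5=1 (all 1) -> maybe => FALSE POSITIVE
query bat: checks bit0=1, bit3=1, bit5=1 (all 1) -> maybe => FALSE POSITIVE
query cat: checks bit2=1 (all 1) -> maybe => FALSE POSITIVE
query dog: checks bit1=1, bit2=1, bit5=1 (all 1) -> maybe => FALSE POSITIVE
query koi: checks bit1=1, bit3=1, bit5=1 (all 1) -> maybe => FALSE POSITIVE
False positives (alphabetical): ape bat cat dog koi

Answer: ape bat cat dog koi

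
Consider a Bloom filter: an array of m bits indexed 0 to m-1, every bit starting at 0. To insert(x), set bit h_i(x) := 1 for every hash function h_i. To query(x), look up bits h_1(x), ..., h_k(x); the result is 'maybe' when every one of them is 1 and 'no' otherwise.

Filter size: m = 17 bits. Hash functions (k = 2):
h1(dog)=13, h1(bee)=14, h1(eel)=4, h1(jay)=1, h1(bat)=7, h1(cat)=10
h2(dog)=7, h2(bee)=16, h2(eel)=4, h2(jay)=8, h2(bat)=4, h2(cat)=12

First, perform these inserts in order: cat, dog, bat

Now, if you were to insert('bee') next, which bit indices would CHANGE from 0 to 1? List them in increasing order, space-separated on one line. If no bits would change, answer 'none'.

Start: bits=00000000000000000
After insert 'cat': sets bits 10 12 -> bits=00000000001010000
After insert 'dog': sets bits 7 13 -> bits=00000001001011000
After insert 'bat': sets bits 4 7 -> bits=00001001001011000
insert 'bee' would touch bits 14 16; currently bit14=0, bit16=0
Bits that are 0 among those (would change 0->1): 14 16

Answer: 14 16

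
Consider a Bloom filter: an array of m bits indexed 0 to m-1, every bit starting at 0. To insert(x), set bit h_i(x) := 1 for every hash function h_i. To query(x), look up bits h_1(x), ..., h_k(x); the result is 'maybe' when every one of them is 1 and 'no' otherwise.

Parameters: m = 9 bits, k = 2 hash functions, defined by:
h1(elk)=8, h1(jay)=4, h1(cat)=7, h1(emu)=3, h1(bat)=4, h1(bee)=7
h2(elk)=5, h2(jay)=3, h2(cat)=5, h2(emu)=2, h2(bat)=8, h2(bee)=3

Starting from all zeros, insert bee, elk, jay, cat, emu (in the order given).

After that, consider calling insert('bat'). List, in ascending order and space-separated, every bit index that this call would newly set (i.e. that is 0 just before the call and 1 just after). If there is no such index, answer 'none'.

Start: bits=000000000
After insert 'bee': sets bits 3 7 -> bits=000100010
After insert 'elk': sets bits 5 8 -> bits=000101011
After insert 'jay': sets bits 3 4 -> bits=000111011
After insert 'cat': sets bits 5 7 -> bits=000111011
After insert 'emu': sets bits 2 3 -> bits=001111011
insert 'bat' would touch bits 4 8; currently bit4=1, bit8=1
Bits that are 0 among those (would change 0->1): none

Answer: none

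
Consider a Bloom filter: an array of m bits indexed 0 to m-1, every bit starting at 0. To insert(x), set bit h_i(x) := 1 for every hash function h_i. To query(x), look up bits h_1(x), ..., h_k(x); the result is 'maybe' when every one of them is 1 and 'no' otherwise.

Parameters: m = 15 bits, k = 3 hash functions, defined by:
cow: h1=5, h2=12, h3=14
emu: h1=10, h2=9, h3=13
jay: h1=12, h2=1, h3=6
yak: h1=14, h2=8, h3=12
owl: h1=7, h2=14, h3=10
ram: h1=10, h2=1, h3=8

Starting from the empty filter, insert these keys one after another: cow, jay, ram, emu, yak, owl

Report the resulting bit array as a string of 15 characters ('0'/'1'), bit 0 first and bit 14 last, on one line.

Answer: 010001111110111

Derivation:
Start: bits=000000000000000
After insert 'cow': sets bits 5 12 14 -> bits=000001000000101
After insert 'jay': sets bits 1 6 12 -> bits=010001100000101
After insert 'ram': sets bits 1 8 10 -> bits=010001101010101
After insert 'emu': sets bits 9 10 13 -> bits=010001101110111
After insert 'yak': sets bits 8 12 14 -> bits=010001101110111
After insert 'owl': sets bits 7 10 14 -> bits=010001111110111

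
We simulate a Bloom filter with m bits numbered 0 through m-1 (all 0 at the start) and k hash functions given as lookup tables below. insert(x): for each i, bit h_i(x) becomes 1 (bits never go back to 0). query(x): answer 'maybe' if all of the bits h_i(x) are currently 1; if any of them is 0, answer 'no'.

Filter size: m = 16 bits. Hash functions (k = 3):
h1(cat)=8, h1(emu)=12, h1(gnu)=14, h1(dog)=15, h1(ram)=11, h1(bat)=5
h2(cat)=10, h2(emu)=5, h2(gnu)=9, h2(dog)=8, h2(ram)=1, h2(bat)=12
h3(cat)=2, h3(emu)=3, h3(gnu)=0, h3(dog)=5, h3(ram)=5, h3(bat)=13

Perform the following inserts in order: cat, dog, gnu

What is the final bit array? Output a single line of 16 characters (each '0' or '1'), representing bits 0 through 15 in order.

Answer: 1010010011100011

Derivation:
Start: bits=0000000000000000
After insert 'cat': sets bits 2 8 10 -> bits=0010000010100000
After insert 'dog': sets bits 5 8 15 -> bits=0010010010100001
After insert 'gnu': sets bits 0 9 14 -> bits=1010010011100011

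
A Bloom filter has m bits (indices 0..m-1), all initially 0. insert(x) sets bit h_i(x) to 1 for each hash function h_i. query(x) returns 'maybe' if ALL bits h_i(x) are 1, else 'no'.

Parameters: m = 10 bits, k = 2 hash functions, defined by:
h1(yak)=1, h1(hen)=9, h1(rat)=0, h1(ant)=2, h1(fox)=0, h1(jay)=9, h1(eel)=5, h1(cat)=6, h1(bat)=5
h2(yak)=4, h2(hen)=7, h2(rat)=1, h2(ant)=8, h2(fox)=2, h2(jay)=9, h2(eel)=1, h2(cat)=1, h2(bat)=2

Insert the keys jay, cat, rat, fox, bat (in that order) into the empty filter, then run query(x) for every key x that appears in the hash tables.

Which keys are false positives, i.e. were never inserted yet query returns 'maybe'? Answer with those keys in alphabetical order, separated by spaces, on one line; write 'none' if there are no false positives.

Start: bits=0000000000
After insert 'jay': sets bits 9 -> bits=0000000001
After insert 'cat': sets bits 1 6 -> bits=0100001001
After insert 'rat': sets bits 0 1 -> bits=1100001001
After insert 'fox': sets bits 0 2 -> bits=1110001001
After insert 'bat': sets bits 2 5 -> bits=1110011001
Not inserted: ant eel hen yak — query each against bits=1110011001:
query ant: checks bit2=1, bit8=0 (has a 0) -> no => not a false positive
query eel: checks bit1=1, bit5=1 (all 1) -> maybe => FALSE POSITIVE
query hen: checks bit7=0, bit9=1 (has a 0) -> no => not a false positive
query yak: checks bit1=1, bit4=0 (has a 0) -> no => not a false positive
False positives (alphabetical): eel

Answer: eel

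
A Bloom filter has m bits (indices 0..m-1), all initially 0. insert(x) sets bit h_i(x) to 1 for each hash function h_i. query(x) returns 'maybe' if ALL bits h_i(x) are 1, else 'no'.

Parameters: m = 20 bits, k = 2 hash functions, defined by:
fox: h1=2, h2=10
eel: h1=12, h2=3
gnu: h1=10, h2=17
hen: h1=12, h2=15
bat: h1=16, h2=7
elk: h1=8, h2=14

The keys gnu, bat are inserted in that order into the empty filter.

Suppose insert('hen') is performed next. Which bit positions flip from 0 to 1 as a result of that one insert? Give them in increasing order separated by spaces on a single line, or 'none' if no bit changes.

Answer: 12 15

Derivation:
Start: bits=00000000000000000000
After insert 'gnu': sets bits 10 17 -> bits=00000000001000000100
After insert 'bat': sets bits 7 16 -> bits=00000001001000001100
insert 'hen' would touch bits 12 15; currently bit12=0, bit15=0
Bits that are 0 among those (would change 0->1): 12 15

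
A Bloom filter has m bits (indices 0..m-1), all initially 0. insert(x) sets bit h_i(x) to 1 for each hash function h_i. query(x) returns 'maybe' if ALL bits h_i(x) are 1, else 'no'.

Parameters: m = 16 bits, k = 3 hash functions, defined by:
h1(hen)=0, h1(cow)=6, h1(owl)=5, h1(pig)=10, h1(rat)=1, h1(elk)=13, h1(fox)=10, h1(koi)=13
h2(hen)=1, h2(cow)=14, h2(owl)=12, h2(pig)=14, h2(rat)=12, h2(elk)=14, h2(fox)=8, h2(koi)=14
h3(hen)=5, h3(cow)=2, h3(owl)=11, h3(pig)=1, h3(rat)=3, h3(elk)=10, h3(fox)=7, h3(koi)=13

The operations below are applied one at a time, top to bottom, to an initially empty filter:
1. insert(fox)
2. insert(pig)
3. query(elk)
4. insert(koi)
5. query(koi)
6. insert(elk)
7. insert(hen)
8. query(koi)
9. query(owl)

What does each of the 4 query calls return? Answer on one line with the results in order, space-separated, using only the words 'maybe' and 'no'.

Answer: no maybe maybe no

Derivation:
Start: bits=0000000000000000
Op 1: insert fox -> sets bits 7 8 10 -> bits=0000000110100000
Op 2: insert pig -> sets bits 1 10 14 -> bits=0100000110100010
Op 3: query elk -> checks bit10=1, bit13=0, bit14=1 (has a 0) -> no
Op 4: insert koi -> sets bits 13 14 -> bits=0100000110100110
Op 5: query koi -> checks bit13=1, bit14=1 (all 1) -> maybe
Op 6: insert elk -> sets bits 10 13 14 -> bits=0100000110100110
Op 7: insert hen -> sets bits 0 1 5 -> bits=1100010110100110
Op 8: query koi -> checks bit13=1, bit14=1 (all 1) -> maybe
Op 9: query owl -> checks bit5=1, bit11=0, bit12=0 (has a 0) -> no
Query results in order: no maybe maybe no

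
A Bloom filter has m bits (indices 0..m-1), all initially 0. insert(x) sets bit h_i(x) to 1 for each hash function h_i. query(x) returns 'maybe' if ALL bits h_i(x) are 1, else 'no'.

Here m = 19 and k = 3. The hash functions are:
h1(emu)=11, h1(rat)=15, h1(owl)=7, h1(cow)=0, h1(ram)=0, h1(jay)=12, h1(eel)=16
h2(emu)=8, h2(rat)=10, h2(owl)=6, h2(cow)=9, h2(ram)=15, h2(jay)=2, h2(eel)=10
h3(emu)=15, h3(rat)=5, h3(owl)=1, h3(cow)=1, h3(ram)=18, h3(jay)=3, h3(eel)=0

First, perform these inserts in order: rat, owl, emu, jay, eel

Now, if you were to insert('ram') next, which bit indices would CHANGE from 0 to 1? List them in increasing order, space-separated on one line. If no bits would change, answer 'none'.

Start: bits=0000000000000000000
After insert 'rat': sets bits 5 10 15 -> bits=0000010000100001000
After insert 'owl': sets bits 1 6 7 -> bits=0100011100100001000
After insert 'emu': sets bits 8 11 15 -> bits=0100011110110001000
After insert 'jay': sets bits 2 3 12 -> bits=0111011110111001000
After insert 'eel': sets bits 0 10 16 -> bits=1111011110111001100
insert 'ram' would touch bits 0 15 18; currently bit0=1, bit15=1, bit18=0
Bits that are 0 among those (would change 0->1): 18

Answer: 18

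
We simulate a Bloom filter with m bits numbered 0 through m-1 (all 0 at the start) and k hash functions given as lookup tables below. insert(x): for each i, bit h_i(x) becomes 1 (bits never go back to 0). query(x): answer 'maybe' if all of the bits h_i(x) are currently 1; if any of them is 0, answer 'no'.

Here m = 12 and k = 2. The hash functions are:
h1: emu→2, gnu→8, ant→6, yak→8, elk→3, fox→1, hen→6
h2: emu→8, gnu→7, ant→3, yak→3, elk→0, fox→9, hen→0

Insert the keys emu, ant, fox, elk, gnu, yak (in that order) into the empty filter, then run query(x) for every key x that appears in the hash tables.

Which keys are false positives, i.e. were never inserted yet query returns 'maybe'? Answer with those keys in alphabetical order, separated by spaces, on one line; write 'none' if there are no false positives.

Start: bits=000000000000
After insert 'emu': sets bits 2 8 -> bits=001000001000
After insert 'ant': sets bits 3 6 -> bits=001100101000
After insert 'fox': sets bits 1 9 -> bits=011100101100
After insert 'elk': sets bits 0 3 -> bits=111100101100
After insert 'gnu': sets bits 7 8 -> bits=111100111100
After insert 'yak': sets bits 3 8 -> bits=111100111100
Not inserted: hen — query each against bits=111100111100:
query hen: checks bit0=1, bit6=1 (all 1) -> maybe => FALSE POSITIVE
False positives (alphabetical): hen

Answer: hen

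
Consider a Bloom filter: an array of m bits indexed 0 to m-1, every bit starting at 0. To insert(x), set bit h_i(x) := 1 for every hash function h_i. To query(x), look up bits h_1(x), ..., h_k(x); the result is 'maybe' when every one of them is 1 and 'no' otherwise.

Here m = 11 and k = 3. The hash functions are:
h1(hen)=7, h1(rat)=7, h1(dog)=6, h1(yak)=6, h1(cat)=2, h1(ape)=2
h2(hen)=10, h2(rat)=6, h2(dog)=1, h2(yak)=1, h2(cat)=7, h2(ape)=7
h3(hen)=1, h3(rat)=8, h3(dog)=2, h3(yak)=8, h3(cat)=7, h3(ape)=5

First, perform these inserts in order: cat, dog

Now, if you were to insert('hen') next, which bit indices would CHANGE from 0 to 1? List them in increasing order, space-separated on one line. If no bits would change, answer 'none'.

Answer: 10

Derivation:
Start: bits=00000000000
After insert 'cat': sets bits 2 7 -> bits=00100001000
After insert 'dog': sets bits 1 2 6 -> bits=01100011000
insert 'hen' would touch bits 1 7 10; currently bit1=1, bit7=1, bit10=0
Bits that are 0 among those (would change 0->1): 10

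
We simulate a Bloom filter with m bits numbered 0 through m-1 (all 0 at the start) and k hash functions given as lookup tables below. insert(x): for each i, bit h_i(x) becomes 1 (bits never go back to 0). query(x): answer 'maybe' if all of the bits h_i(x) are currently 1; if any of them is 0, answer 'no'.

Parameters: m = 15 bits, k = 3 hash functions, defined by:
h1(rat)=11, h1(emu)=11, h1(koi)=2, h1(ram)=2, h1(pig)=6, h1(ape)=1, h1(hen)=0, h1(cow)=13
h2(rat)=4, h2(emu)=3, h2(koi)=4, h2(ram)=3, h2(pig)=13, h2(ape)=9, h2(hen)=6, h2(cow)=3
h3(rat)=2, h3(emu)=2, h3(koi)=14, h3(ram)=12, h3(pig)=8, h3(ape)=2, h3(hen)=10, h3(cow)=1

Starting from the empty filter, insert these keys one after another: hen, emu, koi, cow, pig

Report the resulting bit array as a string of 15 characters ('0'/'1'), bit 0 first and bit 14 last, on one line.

Start: bits=000000000000000
After insert 'hen': sets bits 0 6 10 -> bits=100000100010000
After insert 'emu': sets bits 2 3 11 -> bits=101100100011000
After insert 'koi': sets bits 2 4 14 -> bits=101110100011001
After insert 'cow': sets bits 1 3 13 -> bits=111110100011011
After insert 'pig': sets bits 6 8 13 -> bits=111110101011011

Answer: 111110101011011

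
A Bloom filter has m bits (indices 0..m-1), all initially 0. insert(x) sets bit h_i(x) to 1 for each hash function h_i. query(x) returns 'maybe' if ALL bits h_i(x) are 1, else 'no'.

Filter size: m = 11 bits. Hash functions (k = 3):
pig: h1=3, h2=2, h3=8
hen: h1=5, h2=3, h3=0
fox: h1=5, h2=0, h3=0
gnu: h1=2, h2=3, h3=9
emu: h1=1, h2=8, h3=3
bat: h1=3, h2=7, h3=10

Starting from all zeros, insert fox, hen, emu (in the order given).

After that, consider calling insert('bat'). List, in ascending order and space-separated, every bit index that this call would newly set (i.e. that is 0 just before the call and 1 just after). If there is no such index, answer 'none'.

Start: bits=00000000000
After insert 'fox': sets bits 0 5 -> bits=10000100000
After insert 'hen': sets bits 0 3 5 -> bits=10010100000
After insert 'emu': sets bits 1 3 8 -> bits=11010100100
insert 'bat' would touch bits 3 7 10; currently bit3=1, bit7=0, bit10=0
Bits that are 0 among those (would change 0->1): 7 10

Answer: 7 10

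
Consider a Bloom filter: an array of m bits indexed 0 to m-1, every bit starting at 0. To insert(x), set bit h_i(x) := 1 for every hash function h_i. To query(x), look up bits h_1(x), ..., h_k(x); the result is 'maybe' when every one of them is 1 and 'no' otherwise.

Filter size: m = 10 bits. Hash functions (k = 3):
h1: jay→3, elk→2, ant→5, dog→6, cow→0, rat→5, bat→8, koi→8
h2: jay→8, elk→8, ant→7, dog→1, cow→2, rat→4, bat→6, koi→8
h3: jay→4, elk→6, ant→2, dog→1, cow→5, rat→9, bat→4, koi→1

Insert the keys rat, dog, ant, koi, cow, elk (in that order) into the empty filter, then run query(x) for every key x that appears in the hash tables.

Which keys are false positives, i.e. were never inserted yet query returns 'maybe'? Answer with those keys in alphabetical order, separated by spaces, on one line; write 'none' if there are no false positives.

Answer: bat

Derivation:
Start: bits=0000000000
After insert 'rat': sets bits 4 5 9 -> bits=0000110001
After insert 'dog': sets bits 1 6 -> bits=0100111001
After insert 'ant': sets bits 2 5 7 -> bits=0110111101
After insert 'koi': sets bits 1 8 -> bits=0110111111
After insert 'cow': sets bits 0 2 5 -> bits=1110111111
After insert 'elk': sets bits 2 6 8 -> bits=1110111111
Not inserted: bat jay — query each against bits=1110111111:
query bat: checks bit4=1, bit6=1, bit8=1 (all 1) -> maybe => FALSE POSITIVE
query jay: checks bit3=0, bit4=1, bit8=1 (has a 0) -> no => not a false positive
False positives (alphabetical): bat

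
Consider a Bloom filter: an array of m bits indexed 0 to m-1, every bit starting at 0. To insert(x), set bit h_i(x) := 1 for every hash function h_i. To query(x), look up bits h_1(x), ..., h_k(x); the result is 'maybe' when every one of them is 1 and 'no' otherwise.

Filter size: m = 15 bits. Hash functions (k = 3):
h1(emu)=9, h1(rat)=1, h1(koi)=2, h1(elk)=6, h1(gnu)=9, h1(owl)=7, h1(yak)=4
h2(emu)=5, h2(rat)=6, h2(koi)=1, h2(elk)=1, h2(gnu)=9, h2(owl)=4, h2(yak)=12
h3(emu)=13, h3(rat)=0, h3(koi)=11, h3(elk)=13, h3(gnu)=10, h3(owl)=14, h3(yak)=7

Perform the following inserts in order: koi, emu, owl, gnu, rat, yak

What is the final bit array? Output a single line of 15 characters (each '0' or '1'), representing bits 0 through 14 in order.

Start: bits=000000000000000
After insert 'koi': sets bits 1 2 11 -> bits=011000000001000
After insert 'emu': sets bits 5 9 13 -> bits=011001000101010
After insert 'owl': sets bits 4 7 14 -> bits=011011010101011
After insert 'gnu': sets bits 9 10 -> bits=011011010111011
After insert 'rat': sets bits 0 1 6 -> bits=111011110111011
After insert 'yak': sets bits 4 7 12 -> bits=111011110111111

Answer: 111011110111111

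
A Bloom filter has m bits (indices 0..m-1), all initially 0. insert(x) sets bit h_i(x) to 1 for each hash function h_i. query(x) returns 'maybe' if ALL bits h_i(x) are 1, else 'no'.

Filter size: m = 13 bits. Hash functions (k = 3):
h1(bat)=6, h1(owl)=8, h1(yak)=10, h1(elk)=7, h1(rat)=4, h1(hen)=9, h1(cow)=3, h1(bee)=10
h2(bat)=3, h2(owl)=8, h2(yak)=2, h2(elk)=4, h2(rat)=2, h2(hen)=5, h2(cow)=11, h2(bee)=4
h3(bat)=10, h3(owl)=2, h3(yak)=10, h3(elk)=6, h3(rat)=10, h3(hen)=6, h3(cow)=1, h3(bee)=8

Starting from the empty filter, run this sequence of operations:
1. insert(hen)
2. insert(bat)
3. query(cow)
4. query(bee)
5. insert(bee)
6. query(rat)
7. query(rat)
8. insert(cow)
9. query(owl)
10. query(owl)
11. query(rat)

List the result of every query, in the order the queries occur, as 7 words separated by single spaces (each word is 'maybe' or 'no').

Answer: no no no no no no no

Derivation:
Start: bits=0000000000000
Op 1: insert hen -> sets bits 5 6 9 -> bits=0000011001000
Op 2: insert bat -> sets bits 3 6 10 -> bits=0001011001100
Op 3: query cow -> checks bit1=0, bit3=1, bit11=0 (has a 0) -> no
Op 4: query bee -> checks bit4=0, bit8=0, bit10=1 (has a 0) -> no
Op 5: insert bee -> sets bits 4 8 10 -> bits=0001111011100
Op 6: query rat -> checks bit2=0, bit4=1, bit10=1 (has a 0) -> no
Op 7: query rat -> checks bit2=0, bit4=1, bit10=1 (has a 0) -> no
Op 8: insert cow -> sets bits 1 3 11 -> bits=0101111011110
Op 9: query owl -> checks bit2=0, bit8=1 (has a 0) -> no
Op 10: query owl -> checks bit2=0, bit8=1 (has a 0) -> no
Op 11: query rat -> checks bit2=0, bit4=1, bit10=1 (has a 0) -> no
Query results in order: no no no no no no no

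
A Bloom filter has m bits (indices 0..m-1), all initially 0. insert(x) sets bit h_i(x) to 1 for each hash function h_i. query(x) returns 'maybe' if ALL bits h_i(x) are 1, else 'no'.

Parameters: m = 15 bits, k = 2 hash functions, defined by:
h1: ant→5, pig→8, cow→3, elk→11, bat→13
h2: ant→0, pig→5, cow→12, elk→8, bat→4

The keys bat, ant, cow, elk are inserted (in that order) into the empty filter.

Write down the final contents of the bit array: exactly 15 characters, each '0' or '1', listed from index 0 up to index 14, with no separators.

Answer: 100111001001110

Derivation:
Start: bits=000000000000000
After insert 'bat': sets bits 4 13 -> bits=000010000000010
After insert 'ant': sets bits 0 5 -> bits=100011000000010
After insert 'cow': sets bits 3 12 -> bits=100111000000110
After insert 'elk': sets bits 8 11 -> bits=100111001001110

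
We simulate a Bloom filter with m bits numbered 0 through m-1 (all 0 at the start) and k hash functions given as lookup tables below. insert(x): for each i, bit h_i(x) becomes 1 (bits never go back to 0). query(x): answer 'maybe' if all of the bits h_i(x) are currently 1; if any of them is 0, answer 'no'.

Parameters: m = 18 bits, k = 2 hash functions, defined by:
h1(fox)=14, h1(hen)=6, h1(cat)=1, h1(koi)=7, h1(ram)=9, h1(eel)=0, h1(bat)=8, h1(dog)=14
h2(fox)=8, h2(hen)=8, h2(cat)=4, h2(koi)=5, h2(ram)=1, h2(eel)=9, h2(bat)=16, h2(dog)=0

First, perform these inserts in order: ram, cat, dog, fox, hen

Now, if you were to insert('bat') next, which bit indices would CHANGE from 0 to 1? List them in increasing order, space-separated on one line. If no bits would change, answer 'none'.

Answer: 16

Derivation:
Start: bits=000000000000000000
After insert 'ram': sets bits 1 9 -> bits=010000000100000000
After insert 'cat': sets bits 1 4 -> bits=010010000100000000
After insert 'dog': sets bits 0 14 -> bits=110010000100001000
After insert 'fox': sets bits 8 14 -> bits=110010001100001000
After insert 'hen': sets bits 6 8 -> bits=110010101100001000
insert 'bat' would touch bits 8 16; currently bit8=1, bit16=0
Bits that are 0 among those (would change 0->1): 16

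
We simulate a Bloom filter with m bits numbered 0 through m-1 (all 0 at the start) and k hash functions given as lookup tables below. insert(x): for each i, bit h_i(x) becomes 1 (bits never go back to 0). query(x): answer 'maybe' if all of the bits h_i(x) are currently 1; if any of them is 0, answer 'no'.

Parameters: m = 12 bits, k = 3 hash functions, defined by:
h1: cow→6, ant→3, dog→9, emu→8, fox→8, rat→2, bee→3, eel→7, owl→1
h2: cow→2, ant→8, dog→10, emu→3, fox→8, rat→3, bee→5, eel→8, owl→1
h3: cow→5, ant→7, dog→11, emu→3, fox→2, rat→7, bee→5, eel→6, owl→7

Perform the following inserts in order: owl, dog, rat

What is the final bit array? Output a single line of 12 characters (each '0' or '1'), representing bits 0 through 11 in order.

Answer: 011100010111

Derivation:
Start: bits=000000000000
After insert 'owl': sets bits 1 7 -> bits=010000010000
After insert 'dog': sets bits 9 10 11 -> bits=010000010111
After insert 'rat': sets bits 2 3 7 -> bits=011100010111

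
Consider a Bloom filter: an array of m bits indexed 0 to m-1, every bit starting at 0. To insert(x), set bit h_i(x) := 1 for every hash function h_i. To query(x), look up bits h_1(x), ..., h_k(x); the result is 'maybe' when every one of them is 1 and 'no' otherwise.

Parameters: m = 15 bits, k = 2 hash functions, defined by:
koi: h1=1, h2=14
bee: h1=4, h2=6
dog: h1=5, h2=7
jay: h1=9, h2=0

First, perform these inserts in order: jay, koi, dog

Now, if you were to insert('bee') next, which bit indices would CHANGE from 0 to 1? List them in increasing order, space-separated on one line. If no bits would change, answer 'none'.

Start: bits=000000000000000
After insert 'jay': sets bits 0 9 -> bits=100000000100000
After insert 'koi': sets bits 1 14 -> bits=110000000100001
After insert 'dog': sets bits 5 7 -> bits=110001010100001
insert 'bee' would touch bits 4 6; currently bit4=0, bit6=0
Bits that are 0 among those (would change 0->1): 4 6

Answer: 4 6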